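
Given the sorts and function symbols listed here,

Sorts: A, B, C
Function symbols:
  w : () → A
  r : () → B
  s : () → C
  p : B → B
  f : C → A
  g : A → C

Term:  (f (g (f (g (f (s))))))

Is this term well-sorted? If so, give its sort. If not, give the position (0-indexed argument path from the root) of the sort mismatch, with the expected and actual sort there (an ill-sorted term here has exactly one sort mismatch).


          (s) : C
        (f (s)) : A
      (g (f (s))) : C
    (f (g (f (s)))) : A
  (g (f (g (f (s))))) : C
(f (g (f (g (f (s)))))) : A

well-sorted; sort = A


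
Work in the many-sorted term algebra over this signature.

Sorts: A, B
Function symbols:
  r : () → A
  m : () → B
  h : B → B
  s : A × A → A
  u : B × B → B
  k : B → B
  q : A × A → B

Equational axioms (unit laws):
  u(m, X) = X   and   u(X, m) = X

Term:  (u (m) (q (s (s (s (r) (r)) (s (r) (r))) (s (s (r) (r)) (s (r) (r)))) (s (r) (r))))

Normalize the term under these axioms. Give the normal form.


1. (u (m) (q (s (s (s (r) (r)) (s (r) (r))) (s (s (r) (r)) (s (r) (r)))) (s (r) (r))))  →  (q (s (s (s (r) (r)) (s (r) (r))) (s (s (r) (r)) (s (r) (r)))) (s (r) (r)))

normal form = (q (s (s (s (r) (r)) (s (r) (r))) (s (s (r) (r)) (s (r) (r)))) (s (r) (r)))


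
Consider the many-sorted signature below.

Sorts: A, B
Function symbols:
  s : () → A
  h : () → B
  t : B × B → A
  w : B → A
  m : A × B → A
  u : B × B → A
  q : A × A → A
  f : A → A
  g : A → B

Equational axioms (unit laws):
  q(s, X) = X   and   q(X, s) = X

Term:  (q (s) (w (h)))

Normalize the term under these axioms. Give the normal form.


1. (q (s) (w (h)))  →  (w (h))

normal form = (w (h))


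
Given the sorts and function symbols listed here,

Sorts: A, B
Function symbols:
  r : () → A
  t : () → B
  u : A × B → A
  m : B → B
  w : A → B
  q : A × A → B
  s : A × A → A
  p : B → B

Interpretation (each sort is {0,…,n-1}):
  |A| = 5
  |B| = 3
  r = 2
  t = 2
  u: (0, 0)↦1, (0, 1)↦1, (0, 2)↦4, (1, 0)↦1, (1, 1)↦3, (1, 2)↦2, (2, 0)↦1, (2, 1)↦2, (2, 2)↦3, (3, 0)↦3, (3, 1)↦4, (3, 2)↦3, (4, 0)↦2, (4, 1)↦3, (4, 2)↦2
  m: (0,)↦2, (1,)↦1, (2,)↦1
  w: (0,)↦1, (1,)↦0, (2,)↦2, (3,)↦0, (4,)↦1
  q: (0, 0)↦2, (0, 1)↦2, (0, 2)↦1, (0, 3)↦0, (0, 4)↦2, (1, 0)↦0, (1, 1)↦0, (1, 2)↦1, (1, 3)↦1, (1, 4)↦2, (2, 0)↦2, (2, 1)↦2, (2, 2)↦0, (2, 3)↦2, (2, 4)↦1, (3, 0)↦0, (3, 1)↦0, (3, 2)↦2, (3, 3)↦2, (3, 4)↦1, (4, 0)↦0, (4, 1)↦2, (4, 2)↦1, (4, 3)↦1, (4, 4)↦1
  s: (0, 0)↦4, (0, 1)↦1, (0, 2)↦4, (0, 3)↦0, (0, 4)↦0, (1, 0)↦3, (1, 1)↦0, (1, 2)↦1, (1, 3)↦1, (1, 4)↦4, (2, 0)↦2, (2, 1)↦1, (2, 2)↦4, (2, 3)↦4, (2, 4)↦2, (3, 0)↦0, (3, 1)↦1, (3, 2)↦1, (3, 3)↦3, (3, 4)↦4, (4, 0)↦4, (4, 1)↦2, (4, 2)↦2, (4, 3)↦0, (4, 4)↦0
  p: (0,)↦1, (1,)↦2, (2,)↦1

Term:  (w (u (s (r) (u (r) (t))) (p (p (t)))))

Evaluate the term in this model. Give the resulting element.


value = 2

  r = 2
  r = 2
  t = 2
  (u (r) (t)) = u(2, 2) = 3
  (s (r) (u (r) (t))) = s(2, 3) = 4
  t = 2
  (p (t)) = p(2,) = 1
  (p (p (t))) = p(1,) = 2
  (u (s (r) (u (r) (t))) (p (p (t)))) = u(4, 2) = 2
  (w (u (s (r) (u (r) (t))) (p (p (t))))) = w(2,) = 2


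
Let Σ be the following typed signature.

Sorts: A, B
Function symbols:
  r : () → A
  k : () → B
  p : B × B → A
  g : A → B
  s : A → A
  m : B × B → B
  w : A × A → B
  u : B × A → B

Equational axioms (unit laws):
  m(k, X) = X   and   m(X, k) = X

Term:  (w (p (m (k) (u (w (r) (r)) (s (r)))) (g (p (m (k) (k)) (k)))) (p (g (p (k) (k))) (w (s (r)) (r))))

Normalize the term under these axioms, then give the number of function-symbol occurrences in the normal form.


size = 21

1. (w (p (m (k) (u (w (r) (r)) (s (r)))) (g (p (m (k) (k)) (k)))) (p (g (p (k) (k))) (w (s (r)) (r))))  →  (w (p (u (w (r) (r)) (s (r))) (g (p (m (k) (k)) (k)))) (p (g (p (k) (k))) (w (s (r)) (r))))
2. (w (p (u (w (r) (r)) (s (r))) (g (p (m (k) (k)) (k)))) (p (g (p (k) (k))) (w (s (r)) (r))))  →  (w (p (u (w (r) (r)) (s (r))) (g (p (k) (k)))) (p (g (p (k) (k))) (w (s (r)) (r))))
normal form: (w (p (u (w (r) (r)) (s (r))) (g (p (k) (k)))) (p (g (p (k) (k))) (w (s (r)) (r))))


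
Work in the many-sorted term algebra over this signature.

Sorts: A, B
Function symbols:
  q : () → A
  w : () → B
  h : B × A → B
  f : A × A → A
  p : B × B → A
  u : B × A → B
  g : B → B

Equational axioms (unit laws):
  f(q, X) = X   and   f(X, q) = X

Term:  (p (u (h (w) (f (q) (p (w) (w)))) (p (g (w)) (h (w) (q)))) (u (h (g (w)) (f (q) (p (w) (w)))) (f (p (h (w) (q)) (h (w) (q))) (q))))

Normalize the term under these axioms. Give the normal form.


1. (p (u (h (w) (f (q) (p (w) (w)))) (p (g (w)) (h (w) (q)))) (u (h (g (w)) (f (q) (p (w) (w)))) (f (p (h (w) (q)) (h (w) (q))) (q))))  →  (p (u (h (w) (p (w) (w))) (p (g (w)) (h (w) (q)))) (u (h (g (w)) (f (q) (p (w) (w)))) (f (p (h (w) (q)) (h (w) (q))) (q))))
2. (p (u (h (w) (p (w) (w))) (p (g (w)) (h (w) (q)))) (u (h (g (w)) (f (q) (p (w) (w)))) (f (p (h (w) (q)) (h (w) (q))) (q))))  →  (p (u (h (w) (p (w) (w))) (p (g (w)) (h (w) (q)))) (u (h (g (w)) (p (w) (w))) (f (p (h (w) (q)) (h (w) (q))) (q))))
3. (p (u (h (w) (p (w) (w))) (p (g (w)) (h (w) (q)))) (u (h (g (w)) (p (w) (w))) (f (p (h (w) (q)) (h (w) (q))) (q))))  →  (p (u (h (w) (p (w) (w))) (p (g (w)) (h (w) (q)))) (u (h (g (w)) (p (w) (w))) (p (h (w) (q)) (h (w) (q)))))

normal form = (p (u (h (w) (p (w) (w))) (p (g (w)) (h (w) (q)))) (u (h (g (w)) (p (w) (w))) (p (h (w) (q)) (h (w) (q)))))


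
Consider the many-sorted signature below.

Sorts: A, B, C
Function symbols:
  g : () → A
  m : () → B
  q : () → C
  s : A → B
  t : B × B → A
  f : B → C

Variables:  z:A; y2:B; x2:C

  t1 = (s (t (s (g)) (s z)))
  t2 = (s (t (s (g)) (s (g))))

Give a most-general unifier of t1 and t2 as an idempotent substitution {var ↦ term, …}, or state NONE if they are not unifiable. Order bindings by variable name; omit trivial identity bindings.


{z ↦ (g)}


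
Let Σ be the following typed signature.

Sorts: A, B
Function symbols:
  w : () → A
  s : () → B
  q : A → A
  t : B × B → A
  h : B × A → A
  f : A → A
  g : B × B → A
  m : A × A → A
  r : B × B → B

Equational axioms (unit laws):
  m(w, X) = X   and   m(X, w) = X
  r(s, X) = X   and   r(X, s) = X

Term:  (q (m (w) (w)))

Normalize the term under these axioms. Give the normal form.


normal form = (q (w))

1. (q (m (w) (w)))  →  (q (w))


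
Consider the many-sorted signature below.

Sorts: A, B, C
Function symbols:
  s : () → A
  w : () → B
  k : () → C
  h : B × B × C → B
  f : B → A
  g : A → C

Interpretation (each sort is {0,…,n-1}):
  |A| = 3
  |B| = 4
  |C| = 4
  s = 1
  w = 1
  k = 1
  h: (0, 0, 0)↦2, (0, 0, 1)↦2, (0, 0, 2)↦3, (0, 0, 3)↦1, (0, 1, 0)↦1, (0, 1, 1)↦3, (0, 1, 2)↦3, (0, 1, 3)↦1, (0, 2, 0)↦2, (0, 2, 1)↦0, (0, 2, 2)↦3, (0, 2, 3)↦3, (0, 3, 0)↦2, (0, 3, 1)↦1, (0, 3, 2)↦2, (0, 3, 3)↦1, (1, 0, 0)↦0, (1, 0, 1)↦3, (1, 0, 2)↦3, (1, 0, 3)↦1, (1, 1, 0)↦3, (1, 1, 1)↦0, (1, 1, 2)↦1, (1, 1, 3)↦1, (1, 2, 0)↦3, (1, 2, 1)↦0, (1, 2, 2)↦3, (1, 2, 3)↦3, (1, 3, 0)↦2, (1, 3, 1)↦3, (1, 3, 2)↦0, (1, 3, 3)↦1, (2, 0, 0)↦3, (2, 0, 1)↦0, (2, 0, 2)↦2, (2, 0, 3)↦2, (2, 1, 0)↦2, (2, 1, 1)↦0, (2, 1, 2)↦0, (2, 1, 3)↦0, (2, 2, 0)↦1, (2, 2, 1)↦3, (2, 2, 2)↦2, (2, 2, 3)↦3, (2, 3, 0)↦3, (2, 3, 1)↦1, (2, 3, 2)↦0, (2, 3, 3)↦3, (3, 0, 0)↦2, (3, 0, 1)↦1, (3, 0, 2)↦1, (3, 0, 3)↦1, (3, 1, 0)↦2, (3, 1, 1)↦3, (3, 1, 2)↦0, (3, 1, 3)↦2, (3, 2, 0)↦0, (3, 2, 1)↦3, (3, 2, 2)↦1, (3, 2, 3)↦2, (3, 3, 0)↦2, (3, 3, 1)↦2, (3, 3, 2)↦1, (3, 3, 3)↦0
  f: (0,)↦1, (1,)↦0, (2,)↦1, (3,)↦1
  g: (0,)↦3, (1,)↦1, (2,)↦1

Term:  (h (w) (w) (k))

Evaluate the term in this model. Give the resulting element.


value = 0

  w = 1
  w = 1
  k = 1
  (h (w) (w) (k)) = h(1, 1, 1) = 0


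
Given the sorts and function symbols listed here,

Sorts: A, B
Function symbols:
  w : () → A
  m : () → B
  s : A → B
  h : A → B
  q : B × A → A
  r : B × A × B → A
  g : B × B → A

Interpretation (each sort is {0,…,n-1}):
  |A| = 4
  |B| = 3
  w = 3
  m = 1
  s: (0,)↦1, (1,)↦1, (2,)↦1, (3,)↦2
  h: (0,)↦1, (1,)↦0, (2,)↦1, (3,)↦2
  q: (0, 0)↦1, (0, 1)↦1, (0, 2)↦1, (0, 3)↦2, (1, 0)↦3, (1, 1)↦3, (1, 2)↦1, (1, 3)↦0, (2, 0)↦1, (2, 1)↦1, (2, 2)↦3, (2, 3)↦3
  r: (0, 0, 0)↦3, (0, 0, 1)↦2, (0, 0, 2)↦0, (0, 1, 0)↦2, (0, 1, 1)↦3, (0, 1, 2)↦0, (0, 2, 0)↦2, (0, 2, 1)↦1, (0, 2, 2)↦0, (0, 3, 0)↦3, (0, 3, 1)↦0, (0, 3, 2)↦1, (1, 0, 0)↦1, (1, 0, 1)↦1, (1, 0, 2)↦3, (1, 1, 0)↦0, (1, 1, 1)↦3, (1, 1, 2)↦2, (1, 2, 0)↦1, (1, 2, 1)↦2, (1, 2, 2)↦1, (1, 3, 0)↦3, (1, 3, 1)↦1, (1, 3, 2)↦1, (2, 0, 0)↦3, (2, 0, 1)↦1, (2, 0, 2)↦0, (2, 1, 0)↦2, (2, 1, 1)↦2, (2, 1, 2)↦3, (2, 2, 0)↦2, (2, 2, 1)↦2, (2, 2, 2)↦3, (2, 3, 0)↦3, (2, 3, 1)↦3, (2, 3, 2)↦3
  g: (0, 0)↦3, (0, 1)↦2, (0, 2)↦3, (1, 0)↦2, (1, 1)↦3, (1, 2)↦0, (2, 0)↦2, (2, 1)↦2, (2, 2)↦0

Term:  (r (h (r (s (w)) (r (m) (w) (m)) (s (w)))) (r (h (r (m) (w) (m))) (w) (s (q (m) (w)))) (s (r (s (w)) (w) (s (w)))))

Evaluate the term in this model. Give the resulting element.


  w = 3
  (s (w)) = s(3,) = 2
  m = 1
  w = 3
  m = 1
  (r (m) (w) (m)) = r(1, 3, 1) = 1
  w = 3
  (s (w)) = s(3,) = 2
  (r (s (w)) (r (m) (w) (m)) (s (w))) = r(2, 1, 2) = 3
  (h (r (s (w)) (r (m) (w) (m)) (s (w)))) = h(3,) = 2
  m = 1
  w = 3
  m = 1
  (r (m) (w) (m)) = r(1, 3, 1) = 1
  (h (r (m) (w) (m))) = h(1,) = 0
  w = 3
  m = 1
  w = 3
  (q (m) (w)) = q(1, 3) = 0
  (s (q (m) (w))) = s(0,) = 1
  (r (h (r (m) (w) (m))) (w) (s (q (m) (w)))) = r(0, 3, 1) = 0
  w = 3
  (s (w)) = s(3,) = 2
  w = 3
  w = 3
  (s (w)) = s(3,) = 2
  (r (s (w)) (w) (s (w))) = r(2, 3, 2) = 3
  (s (r (s (w)) (w) (s (w)))) = s(3,) = 2
  (r (h (r (s (w)) (r (m) (w) (m)) (s (w)))) (r (h (r (m) (w) (m))) (w) (s (q (m) (w)))) (s (r (s (w)) (w) (s (w))))) = r(2, 0, 2) = 0

value = 0


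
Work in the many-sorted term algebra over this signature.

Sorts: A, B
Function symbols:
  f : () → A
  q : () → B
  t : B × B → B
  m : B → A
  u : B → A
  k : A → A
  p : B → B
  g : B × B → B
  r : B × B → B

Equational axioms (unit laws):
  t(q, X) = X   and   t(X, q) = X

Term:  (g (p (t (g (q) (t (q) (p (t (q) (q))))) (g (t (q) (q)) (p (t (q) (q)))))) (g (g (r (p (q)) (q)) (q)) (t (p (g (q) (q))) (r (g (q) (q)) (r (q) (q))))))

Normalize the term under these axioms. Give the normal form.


1. (g (p (t (g (q) (t (q) (p (t (q) (q))))) (g (t (q) (q)) (p (t (q) (q)))))) (g (g (r (p (q)) (q)) (q)) (t (p (g (q) (q))) (r (g (q) (q)) (r (q) (q))))))  →  (g (p (t (g (q) (p (t (q) (q)))) (g (t (q) (q)) (p (t (q) (q)))))) (g (g (r (p (q)) (q)) (q)) (t (p (g (q) (q))) (r (g (q) (q)) (r (q) (q))))))
2. (g (p (t (g (q) (p (t (q) (q)))) (g (t (q) (q)) (p (t (q) (q)))))) (g (g (r (p (q)) (q)) (q)) (t (p (g (q) (q))) (r (g (q) (q)) (r (q) (q))))))  →  (g (p (t (g (q) (p (q))) (g (t (q) (q)) (p (t (q) (q)))))) (g (g (r (p (q)) (q)) (q)) (t (p (g (q) (q))) (r (g (q) (q)) (r (q) (q))))))
3. (g (p (t (g (q) (p (q))) (g (t (q) (q)) (p (t (q) (q)))))) (g (g (r (p (q)) (q)) (q)) (t (p (g (q) (q))) (r (g (q) (q)) (r (q) (q))))))  →  (g (p (t (g (q) (p (q))) (g (q) (p (t (q) (q)))))) (g (g (r (p (q)) (q)) (q)) (t (p (g (q) (q))) (r (g (q) (q)) (r (q) (q))))))
4. (g (p (t (g (q) (p (q))) (g (q) (p (t (q) (q)))))) (g (g (r (p (q)) (q)) (q)) (t (p (g (q) (q))) (r (g (q) (q)) (r (q) (q))))))  →  (g (p (t (g (q) (p (q))) (g (q) (p (q))))) (g (g (r (p (q)) (q)) (q)) (t (p (g (q) (q))) (r (g (q) (q)) (r (q) (q))))))

normal form = (g (p (t (g (q) (p (q))) (g (q) (p (q))))) (g (g (r (p (q)) (q)) (q)) (t (p (g (q) (q))) (r (g (q) (q)) (r (q) (q))))))


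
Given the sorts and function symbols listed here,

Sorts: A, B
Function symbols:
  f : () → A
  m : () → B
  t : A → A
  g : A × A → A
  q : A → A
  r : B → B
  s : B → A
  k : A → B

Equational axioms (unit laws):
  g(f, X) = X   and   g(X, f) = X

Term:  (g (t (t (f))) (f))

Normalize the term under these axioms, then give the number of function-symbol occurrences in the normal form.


size = 3

1. (g (t (t (f))) (f))  →  (t (t (f)))
normal form: (t (t (f)))


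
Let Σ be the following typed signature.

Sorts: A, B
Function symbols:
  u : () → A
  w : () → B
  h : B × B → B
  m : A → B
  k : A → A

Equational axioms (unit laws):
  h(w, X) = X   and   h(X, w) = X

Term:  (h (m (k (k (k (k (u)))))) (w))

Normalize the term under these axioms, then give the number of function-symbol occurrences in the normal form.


1. (h (m (k (k (k (k (u)))))) (w))  →  (m (k (k (k (k (u))))))
normal form: (m (k (k (k (k (u))))))

size = 6


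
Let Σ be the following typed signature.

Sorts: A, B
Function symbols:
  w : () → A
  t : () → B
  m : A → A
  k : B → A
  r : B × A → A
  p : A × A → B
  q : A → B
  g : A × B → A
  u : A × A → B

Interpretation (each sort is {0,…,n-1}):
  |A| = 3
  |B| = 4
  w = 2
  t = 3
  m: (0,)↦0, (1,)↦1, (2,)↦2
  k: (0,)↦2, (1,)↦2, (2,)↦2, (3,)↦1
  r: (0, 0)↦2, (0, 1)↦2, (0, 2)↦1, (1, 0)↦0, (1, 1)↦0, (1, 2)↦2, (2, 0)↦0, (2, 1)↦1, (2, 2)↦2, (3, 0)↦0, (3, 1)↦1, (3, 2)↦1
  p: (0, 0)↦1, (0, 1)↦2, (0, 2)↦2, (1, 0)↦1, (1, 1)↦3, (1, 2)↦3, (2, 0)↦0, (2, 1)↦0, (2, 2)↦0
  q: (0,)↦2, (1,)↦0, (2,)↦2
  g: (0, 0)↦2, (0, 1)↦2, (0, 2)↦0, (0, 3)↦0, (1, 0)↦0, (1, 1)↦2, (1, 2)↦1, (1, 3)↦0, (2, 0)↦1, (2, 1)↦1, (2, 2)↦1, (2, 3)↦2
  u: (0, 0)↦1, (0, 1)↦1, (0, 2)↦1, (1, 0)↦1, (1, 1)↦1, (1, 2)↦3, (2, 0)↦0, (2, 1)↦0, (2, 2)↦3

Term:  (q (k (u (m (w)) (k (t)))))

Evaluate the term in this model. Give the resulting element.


  w = 2
  (m (w)) = m(2,) = 2
  t = 3
  (k (t)) = k(3,) = 1
  (u (m (w)) (k (t))) = u(2, 1) = 0
  (k (u (m (w)) (k (t)))) = k(0,) = 2
  (q (k (u (m (w)) (k (t))))) = q(2,) = 2

value = 2


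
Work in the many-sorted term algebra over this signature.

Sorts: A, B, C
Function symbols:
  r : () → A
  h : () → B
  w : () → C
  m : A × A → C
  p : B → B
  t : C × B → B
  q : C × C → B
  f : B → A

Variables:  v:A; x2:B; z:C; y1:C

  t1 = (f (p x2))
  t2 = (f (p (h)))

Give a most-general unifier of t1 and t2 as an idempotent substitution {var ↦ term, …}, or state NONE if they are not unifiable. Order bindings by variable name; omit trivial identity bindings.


{x2 ↦ (h)}


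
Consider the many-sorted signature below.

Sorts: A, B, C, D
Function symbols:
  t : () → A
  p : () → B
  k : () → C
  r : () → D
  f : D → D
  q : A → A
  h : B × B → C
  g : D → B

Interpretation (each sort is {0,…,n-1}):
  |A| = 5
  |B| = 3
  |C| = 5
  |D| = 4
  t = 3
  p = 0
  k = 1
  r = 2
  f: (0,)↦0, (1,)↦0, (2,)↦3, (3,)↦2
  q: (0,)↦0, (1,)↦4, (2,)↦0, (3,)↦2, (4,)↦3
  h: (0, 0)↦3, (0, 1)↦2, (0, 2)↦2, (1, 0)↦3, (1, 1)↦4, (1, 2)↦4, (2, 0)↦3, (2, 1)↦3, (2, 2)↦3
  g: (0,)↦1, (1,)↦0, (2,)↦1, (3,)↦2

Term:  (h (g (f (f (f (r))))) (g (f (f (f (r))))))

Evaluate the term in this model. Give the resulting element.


value = 3

  r = 2
  (f (r)) = f(2,) = 3
  (f (f (r))) = f(3,) = 2
  (f (f (f (r)))) = f(2,) = 3
  (g (f (f (f (r))))) = g(3,) = 2
  r = 2
  (f (r)) = f(2,) = 3
  (f (f (r))) = f(3,) = 2
  (f (f (f (r)))) = f(2,) = 3
  (g (f (f (f (r))))) = g(3,) = 2
  (h (g (f (f (f (r))))) (g (f (f (f (r)))))) = h(2, 2) = 3


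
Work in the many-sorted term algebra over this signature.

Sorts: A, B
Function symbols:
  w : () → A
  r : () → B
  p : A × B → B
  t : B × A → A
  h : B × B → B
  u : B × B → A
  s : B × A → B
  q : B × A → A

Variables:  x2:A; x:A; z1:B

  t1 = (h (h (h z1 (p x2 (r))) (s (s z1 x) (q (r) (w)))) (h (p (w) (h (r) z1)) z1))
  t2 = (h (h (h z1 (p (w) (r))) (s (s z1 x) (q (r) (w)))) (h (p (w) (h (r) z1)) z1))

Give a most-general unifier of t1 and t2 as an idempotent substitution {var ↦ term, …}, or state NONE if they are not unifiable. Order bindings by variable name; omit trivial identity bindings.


{x2 ↦ (w)}


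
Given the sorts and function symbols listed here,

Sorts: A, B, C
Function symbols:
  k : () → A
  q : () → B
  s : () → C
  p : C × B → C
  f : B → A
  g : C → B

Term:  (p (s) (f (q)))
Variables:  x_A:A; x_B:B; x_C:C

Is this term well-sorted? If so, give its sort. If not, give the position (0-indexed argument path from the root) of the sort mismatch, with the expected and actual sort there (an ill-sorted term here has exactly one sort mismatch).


  (s) : C
    (q) : B
  (f (q)) : A
(p (s) (f (q))) : ✗ arg 1 at [1] has sort A, expected B

ill-sorted at position [1]: expected B, got A


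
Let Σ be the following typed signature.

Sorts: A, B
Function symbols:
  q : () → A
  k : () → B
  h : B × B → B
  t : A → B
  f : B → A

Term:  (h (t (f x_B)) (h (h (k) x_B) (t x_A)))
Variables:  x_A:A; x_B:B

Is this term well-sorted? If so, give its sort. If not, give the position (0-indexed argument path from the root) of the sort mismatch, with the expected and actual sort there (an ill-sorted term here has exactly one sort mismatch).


      x_B : B
    (f x_B) : A
  (t (f x_B)) : B
      (k) : B
      x_B : B
    (h (k) x_B) : B
      x_A : A
    (t x_A) : B
  (h (h (k) x_B) (t x_A)) : B
(h (t (f x_B)) (h (h (k) x_B) (t x_A))) : B

well-sorted; sort = B


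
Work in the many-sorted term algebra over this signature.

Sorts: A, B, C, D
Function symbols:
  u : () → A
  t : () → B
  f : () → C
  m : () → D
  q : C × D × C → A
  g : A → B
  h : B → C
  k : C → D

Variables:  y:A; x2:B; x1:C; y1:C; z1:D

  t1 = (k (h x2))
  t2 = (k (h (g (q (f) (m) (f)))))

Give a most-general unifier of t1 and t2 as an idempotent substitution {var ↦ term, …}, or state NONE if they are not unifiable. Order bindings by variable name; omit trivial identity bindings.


{x2 ↦ (g (q (f) (m) (f)))}


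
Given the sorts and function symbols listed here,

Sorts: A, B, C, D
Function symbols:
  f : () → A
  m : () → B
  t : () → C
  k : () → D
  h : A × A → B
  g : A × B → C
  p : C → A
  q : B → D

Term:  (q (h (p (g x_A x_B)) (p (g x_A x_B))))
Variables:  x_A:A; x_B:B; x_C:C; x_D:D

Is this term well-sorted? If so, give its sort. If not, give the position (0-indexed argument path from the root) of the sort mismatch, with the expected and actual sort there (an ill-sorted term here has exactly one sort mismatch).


well-sorted; sort = D

        x_A : A
        x_B : B
      (g x_A x_B) : C
    (p (g x_A x_B)) : A
        x_A : A
        x_B : B
      (g x_A x_B) : C
    (p (g x_A x_B)) : A
  (h (p (g x_A x_B)) (p (g x_A x_B))) : B
(q (h (p (g x_A x_B)) (p (g x_A x_B)))) : D


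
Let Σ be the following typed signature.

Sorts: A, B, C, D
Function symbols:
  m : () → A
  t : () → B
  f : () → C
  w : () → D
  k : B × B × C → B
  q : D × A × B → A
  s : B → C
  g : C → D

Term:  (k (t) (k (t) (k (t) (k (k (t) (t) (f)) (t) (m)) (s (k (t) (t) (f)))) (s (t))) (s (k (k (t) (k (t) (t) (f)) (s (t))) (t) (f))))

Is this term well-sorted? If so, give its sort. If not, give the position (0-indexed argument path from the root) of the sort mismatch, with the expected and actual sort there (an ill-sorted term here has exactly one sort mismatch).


ill-sorted at position [1, 1, 1, 2]: expected C, got A

  (t) : B
    (t) : B
      (t) : B
          (t) : B
          (t) : B
          (f) : C
        (k (t) (t) (f)) : B
        (t) : B
        (m) : A
      (k (k (t) (t) (f)) (t) (m)) : ✗ arg 2 at [1, 1, 1, 2] has sort A, expected C
          (t) : B
          (t) : B
          (f) : C
        (k (t) (t) (f)) : B
      (s (k (t) (t) (f))) : C
      (t) : B
    (s (t)) : C
        (t) : B
          (t) : B
          (t) : B
          (f) : C
        (k (t) (t) (f)) : B
          (t) : B
        (s (t)) : C
      (k (t) (k (t) (t) (f)) (s (t))) : B
      (t) : B
      (f) : C
    (k (k (t) (k (t) (t) (f)) (s (t))) (t) (f)) : B
  (s (k (k (t) (k (t) (t) (f)) (s (t))) (t) (f))) : C


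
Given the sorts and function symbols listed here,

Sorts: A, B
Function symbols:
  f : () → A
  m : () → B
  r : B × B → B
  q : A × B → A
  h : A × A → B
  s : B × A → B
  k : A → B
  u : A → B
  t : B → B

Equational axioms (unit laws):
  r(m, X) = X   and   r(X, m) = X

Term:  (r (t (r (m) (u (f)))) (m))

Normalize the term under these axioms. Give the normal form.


normal form = (t (u (f)))

1. (r (t (r (m) (u (f)))) (m))  →  (t (r (m) (u (f))))
2. (t (r (m) (u (f))))  →  (t (u (f)))


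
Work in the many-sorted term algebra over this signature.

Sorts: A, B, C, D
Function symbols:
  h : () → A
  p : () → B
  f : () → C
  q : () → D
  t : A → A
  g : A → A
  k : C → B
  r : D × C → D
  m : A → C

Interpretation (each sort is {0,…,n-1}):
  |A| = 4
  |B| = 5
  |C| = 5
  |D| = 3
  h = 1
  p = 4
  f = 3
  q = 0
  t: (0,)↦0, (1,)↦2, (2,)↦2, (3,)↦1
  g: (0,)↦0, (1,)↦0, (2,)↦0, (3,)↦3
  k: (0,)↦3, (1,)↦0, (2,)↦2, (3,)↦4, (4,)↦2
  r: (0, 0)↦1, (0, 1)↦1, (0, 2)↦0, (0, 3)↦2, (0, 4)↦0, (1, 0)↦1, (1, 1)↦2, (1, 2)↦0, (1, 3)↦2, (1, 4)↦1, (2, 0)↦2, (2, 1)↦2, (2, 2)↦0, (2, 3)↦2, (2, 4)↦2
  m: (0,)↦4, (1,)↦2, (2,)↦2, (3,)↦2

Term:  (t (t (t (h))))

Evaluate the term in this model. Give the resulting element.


value = 2

  h = 1
  (t (h)) = t(1,) = 2
  (t (t (h))) = t(2,) = 2
  (t (t (t (h)))) = t(2,) = 2


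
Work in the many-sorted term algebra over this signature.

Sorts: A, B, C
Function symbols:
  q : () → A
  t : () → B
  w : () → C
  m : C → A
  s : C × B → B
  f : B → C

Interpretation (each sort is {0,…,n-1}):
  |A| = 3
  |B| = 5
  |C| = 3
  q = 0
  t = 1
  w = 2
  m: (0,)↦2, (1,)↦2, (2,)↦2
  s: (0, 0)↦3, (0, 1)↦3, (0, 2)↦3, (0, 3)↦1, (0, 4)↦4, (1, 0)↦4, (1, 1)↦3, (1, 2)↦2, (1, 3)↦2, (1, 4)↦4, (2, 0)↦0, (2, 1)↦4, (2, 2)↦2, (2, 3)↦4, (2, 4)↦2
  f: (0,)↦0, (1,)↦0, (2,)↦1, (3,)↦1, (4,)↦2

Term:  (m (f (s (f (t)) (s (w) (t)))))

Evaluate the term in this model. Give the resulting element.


value = 2

  t = 1
  (f (t)) = f(1,) = 0
  w = 2
  t = 1
  (s (w) (t)) = s(2, 1) = 4
  (s (f (t)) (s (w) (t))) = s(0, 4) = 4
  (f (s (f (t)) (s (w) (t)))) = f(4,) = 2
  (m (f (s (f (t)) (s (w) (t))))) = m(2,) = 2


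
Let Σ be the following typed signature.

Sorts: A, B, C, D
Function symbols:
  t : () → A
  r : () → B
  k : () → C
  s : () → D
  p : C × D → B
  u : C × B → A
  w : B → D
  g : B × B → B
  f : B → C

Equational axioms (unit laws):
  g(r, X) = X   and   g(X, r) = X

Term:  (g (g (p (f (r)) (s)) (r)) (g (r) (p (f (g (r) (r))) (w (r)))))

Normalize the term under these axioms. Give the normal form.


normal form = (g (p (f (r)) (s)) (p (f (r)) (w (r))))

1. (g (g (p (f (r)) (s)) (r)) (g (r) (p (f (g (r) (r))) (w (r)))))  →  (g (p (f (r)) (s)) (g (r) (p (f (g (r) (r))) (w (r)))))
2. (g (p (f (r)) (s)) (g (r) (p (f (g (r) (r))) (w (r)))))  →  (g (p (f (r)) (s)) (p (f (g (r) (r))) (w (r))))
3. (g (p (f (r)) (s)) (p (f (g (r) (r))) (w (r))))  →  (g (p (f (r)) (s)) (p (f (r)) (w (r))))


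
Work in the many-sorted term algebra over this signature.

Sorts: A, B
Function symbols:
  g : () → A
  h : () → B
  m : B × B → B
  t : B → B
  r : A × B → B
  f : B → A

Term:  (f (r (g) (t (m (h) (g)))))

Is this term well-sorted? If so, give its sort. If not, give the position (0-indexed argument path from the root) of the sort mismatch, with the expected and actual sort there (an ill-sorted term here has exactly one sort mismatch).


    (g) : A
        (h) : B
        (g) : A
      (m (h) (g)) : ✗ arg 1 at [0, 1, 0, 1] has sort A, expected B

ill-sorted at position [0, 1, 0, 1]: expected B, got A


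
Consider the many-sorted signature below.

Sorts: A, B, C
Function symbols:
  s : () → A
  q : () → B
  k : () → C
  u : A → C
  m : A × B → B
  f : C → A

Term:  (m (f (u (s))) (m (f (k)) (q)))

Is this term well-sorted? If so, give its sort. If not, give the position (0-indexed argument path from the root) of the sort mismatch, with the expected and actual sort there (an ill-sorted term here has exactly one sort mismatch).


      (s) : A
    (u (s)) : C
  (f (u (s))) : A
      (k) : C
    (f (k)) : A
    (q) : B
  (m (f (k)) (q)) : B
(m (f (u (s))) (m (f (k)) (q))) : B

well-sorted; sort = B


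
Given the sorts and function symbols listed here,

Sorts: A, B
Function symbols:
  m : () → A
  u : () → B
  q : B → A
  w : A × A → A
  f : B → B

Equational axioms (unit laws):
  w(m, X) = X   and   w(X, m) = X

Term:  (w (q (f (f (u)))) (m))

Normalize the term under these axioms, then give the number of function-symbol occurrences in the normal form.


size = 4

1. (w (q (f (f (u)))) (m))  →  (q (f (f (u))))
normal form: (q (f (f (u))))


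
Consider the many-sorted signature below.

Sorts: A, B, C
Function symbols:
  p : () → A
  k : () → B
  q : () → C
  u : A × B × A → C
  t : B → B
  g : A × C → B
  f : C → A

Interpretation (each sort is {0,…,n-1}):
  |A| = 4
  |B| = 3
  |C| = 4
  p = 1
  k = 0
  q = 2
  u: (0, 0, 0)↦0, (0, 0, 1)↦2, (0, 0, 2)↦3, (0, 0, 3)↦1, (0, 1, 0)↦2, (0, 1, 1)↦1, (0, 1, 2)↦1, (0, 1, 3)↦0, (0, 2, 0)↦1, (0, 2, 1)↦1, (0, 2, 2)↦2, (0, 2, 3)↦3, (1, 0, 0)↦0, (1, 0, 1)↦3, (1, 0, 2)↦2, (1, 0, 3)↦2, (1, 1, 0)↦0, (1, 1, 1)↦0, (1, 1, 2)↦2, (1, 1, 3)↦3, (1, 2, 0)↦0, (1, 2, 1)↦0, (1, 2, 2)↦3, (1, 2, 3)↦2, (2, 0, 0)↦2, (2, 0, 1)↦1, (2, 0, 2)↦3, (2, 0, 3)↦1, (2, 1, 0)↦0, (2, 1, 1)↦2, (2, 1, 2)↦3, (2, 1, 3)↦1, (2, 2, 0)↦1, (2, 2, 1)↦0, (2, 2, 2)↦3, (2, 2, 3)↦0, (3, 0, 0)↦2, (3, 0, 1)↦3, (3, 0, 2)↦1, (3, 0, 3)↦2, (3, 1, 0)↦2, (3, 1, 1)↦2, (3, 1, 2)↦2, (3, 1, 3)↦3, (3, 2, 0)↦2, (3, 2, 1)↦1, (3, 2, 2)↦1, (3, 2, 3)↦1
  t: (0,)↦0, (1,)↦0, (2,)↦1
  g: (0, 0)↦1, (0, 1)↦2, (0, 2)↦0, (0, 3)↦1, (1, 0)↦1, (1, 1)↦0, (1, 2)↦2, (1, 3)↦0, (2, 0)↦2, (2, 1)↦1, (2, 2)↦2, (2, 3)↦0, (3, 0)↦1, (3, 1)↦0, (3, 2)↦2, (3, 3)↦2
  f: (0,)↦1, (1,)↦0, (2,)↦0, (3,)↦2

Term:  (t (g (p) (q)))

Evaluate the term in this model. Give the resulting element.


  p = 1
  q = 2
  (g (p) (q)) = g(1, 2) = 2
  (t (g (p) (q))) = t(2,) = 1

value = 1


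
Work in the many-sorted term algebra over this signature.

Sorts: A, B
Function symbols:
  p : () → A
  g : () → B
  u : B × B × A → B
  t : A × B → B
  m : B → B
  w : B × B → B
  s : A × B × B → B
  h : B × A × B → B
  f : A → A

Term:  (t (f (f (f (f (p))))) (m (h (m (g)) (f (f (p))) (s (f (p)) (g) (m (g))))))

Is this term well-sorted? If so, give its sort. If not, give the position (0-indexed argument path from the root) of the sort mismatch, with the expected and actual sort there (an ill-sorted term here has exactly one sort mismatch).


          (p) : A
        (f (p)) : A
      (f (f (p))) : A
    (f (f (f (p)))) : A
  (f (f (f (f (p))))) : A
        (g) : B
      (m (g)) : B
          (p) : A
        (f (p)) : A
      (f (f (p))) : A
          (p) : A
        (f (p)) : A
        (g) : B
          (g) : B
        (m (g)) : B
      (s (f (p)) (g) (m (g))) : B
    (h (m (g)) (f (f (p))) (s (f (p)) (g) (m (g)))) : B
  (m (h (m (g)) (f (f (p))) (s (f (p)) (g) (m (g))))) : B
(t (f (f (f (f (p))))) (m (h (m (g)) (f (f (p))) (s (f (p)) (g) (m (g)))))) : B

well-sorted; sort = B


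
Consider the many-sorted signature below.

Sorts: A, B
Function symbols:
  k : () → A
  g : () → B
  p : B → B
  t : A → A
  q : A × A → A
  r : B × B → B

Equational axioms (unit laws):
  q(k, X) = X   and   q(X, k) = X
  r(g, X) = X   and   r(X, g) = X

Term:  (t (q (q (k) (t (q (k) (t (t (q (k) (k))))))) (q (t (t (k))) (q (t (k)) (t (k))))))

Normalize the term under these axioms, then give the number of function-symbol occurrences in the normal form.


size = 15

1. (t (q (q (k) (t (q (k) (t (t (q (k) (k))))))) (q (t (t (k))) (q (t (k)) (t (k))))))  →  (t (q (t (q (k) (t (t (q (k) (k)))))) (q (t (t (k))) (q (t (k)) (t (k))))))
2. (t (q (t (q (k) (t (t (q (k) (k)))))) (q (t (t (k))) (q (t (k)) (t (k))))))  →  (t (q (t (t (t (q (k) (k))))) (q (t (t (k))) (q (t (k)) (t (k))))))
3. (t (q (t (t (t (q (k) (k))))) (q (t (t (k))) (q (t (k)) (t (k))))))  →  (t (q (t (t (t (k)))) (q (t (t (k))) (q (t (k)) (t (k))))))
normal form: (t (q (t (t (t (k)))) (q (t (t (k))) (q (t (k)) (t (k))))))


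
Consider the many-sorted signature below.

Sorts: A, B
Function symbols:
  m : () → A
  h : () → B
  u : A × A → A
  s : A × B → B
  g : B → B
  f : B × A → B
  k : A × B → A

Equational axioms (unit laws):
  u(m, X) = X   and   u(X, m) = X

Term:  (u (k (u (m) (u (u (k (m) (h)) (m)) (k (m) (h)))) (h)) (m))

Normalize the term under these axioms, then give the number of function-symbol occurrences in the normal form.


size = 9

1. (u (k (u (m) (u (u (k (m) (h)) (m)) (k (m) (h)))) (h)) (m))  →  (k (u (m) (u (u (k (m) (h)) (m)) (k (m) (h)))) (h))
2. (k (u (m) (u (u (k (m) (h)) (m)) (k (m) (h)))) (h))  →  (k (u (u (k (m) (h)) (m)) (k (m) (h))) (h))
3. (k (u (u (k (m) (h)) (m)) (k (m) (h))) (h))  →  (k (u (k (m) (h)) (k (m) (h))) (h))
normal form: (k (u (k (m) (h)) (k (m) (h))) (h))


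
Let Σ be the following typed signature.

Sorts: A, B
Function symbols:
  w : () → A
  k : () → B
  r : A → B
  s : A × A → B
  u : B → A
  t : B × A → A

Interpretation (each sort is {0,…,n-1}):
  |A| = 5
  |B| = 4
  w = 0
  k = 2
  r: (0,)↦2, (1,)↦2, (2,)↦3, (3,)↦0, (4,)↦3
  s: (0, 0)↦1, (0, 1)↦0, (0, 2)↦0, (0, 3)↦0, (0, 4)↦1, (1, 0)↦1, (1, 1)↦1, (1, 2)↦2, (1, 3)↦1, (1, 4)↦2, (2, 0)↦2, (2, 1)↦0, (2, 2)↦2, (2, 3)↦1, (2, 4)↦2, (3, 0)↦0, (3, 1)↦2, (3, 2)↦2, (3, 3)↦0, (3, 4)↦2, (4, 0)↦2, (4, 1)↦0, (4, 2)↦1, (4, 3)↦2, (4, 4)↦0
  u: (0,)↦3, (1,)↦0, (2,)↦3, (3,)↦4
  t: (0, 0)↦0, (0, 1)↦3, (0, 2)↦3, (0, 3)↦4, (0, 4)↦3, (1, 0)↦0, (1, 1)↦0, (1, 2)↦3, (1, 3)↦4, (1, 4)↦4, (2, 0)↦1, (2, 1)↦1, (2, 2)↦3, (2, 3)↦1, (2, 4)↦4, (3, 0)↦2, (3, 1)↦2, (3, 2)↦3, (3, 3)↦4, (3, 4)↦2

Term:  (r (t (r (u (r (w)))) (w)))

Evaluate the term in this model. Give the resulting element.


  w = 0
  (r (w)) = r(0,) = 2
  (u (r (w))) = u(2,) = 3
  (r (u (r (w)))) = r(3,) = 0
  w = 0
  (t (r (u (r (w)))) (w)) = t(0, 0) = 0
  (r (t (r (u (r (w)))) (w))) = r(0,) = 2

value = 2


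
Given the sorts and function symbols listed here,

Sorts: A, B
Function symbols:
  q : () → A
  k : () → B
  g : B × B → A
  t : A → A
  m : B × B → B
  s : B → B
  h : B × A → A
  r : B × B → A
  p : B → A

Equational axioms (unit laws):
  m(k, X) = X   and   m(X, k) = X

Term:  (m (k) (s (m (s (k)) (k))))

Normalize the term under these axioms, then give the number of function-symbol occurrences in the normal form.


size = 3

1. (m (k) (s (m (s (k)) (k))))  →  (s (m (s (k)) (k)))
2. (s (m (s (k)) (k)))  →  (s (s (k)))
normal form: (s (s (k)))


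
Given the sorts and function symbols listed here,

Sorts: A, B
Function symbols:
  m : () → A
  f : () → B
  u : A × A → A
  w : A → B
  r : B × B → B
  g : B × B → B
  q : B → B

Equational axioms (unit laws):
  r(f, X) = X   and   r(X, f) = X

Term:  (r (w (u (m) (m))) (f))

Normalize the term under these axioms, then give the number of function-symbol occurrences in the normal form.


size = 4

1. (r (w (u (m) (m))) (f))  →  (w (u (m) (m)))
normal form: (w (u (m) (m)))


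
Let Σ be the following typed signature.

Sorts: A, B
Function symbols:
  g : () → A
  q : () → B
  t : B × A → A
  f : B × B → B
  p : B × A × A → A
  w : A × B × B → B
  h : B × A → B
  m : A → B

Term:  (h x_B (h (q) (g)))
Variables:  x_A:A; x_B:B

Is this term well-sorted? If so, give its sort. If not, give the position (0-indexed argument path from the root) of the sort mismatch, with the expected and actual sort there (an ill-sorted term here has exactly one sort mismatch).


  x_B : B
    (q) : B
    (g) : A
  (h (q) (g)) : B
(h x_B (h (q) (g))) : ✗ arg 1 at [1] has sort B, expected A

ill-sorted at position [1]: expected A, got B


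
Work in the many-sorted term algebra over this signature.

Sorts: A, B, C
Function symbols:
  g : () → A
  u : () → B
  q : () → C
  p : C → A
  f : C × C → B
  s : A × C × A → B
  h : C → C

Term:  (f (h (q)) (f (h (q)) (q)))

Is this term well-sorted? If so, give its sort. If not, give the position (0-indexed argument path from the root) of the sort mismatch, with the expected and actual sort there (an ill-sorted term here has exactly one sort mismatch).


    (q) : C
  (h (q)) : C
      (q) : C
    (h (q)) : C
    (q) : C
  (f (h (q)) (q)) : B
(f (h (q)) (f (h (q)) (q))) : ✗ arg 1 at [1] has sort B, expected C

ill-sorted at position [1]: expected C, got B


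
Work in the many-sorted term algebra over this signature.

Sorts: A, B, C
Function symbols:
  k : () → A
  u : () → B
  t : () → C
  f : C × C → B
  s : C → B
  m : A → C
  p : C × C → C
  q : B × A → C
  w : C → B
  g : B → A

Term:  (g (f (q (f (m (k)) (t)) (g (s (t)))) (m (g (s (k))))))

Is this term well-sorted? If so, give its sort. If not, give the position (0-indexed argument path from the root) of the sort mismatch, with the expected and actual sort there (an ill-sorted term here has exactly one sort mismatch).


          (k) : A
        (m (k)) : C
        (t) : C
      (f (m (k)) (t)) : B
          (t) : C
        (s (t)) : B
      (g (s (t))) : A
    (q (f (m (k)) (t)) (g (s (t)))) : C
          (k) : A
        (s (k)) : ✗ arg 0 at [0, 1, 0, 0, 0] has sort A, expected C

ill-sorted at position [0, 1, 0, 0, 0]: expected C, got A


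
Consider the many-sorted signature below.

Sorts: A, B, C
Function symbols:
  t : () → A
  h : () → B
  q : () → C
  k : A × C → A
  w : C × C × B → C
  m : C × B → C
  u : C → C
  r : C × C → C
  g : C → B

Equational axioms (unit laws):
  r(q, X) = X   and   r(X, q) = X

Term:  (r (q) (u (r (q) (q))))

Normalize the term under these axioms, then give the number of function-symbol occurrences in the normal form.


size = 2

1. (r (q) (u (r (q) (q))))  →  (u (r (q) (q)))
2. (u (r (q) (q)))  →  (u (q))
normal form: (u (q))


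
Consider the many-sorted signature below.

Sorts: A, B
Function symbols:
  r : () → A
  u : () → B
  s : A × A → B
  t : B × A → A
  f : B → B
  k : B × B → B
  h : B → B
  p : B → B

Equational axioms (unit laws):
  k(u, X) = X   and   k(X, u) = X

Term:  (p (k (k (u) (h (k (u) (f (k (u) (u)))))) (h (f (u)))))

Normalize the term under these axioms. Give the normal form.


1. (p (k (k (u) (h (k (u) (f (k (u) (u)))))) (h (f (u)))))  →  (p (k (h (k (u) (f (k (u) (u))))) (h (f (u)))))
2. (p (k (h (k (u) (f (k (u) (u))))) (h (f (u)))))  →  (p (k (h (f (k (u) (u)))) (h (f (u)))))
3. (p (k (h (f (k (u) (u)))) (h (f (u)))))  →  (p (k (h (f (u))) (h (f (u)))))

normal form = (p (k (h (f (u))) (h (f (u)))))


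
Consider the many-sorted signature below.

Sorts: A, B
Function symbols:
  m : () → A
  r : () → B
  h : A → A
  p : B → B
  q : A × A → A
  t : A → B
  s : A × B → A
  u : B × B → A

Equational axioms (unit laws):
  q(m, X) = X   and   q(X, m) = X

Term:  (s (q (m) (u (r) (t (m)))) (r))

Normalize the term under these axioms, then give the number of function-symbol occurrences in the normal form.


1. (s (q (m) (u (r) (t (m)))) (r))  →  (s (u (r) (t (m))) (r))
normal form: (s (u (r) (t (m))) (r))

size = 6


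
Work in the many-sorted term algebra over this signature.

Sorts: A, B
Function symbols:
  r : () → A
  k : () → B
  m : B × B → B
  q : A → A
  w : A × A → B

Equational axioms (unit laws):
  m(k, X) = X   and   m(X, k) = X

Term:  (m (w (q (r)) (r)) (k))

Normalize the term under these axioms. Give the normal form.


1. (m (w (q (r)) (r)) (k))  →  (w (q (r)) (r))

normal form = (w (q (r)) (r))


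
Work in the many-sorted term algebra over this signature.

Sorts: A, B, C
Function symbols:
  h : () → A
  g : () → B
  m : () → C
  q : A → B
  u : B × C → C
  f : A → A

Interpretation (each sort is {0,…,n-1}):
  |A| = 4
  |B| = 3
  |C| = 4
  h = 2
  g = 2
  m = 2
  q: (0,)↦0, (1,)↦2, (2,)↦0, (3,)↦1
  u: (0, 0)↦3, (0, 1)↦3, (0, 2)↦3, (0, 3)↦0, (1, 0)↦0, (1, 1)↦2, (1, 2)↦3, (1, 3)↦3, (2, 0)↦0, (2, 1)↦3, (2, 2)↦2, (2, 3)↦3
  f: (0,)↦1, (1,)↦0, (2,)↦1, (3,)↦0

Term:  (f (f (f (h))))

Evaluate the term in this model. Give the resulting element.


value = 1

  h = 2
  (f (h)) = f(2,) = 1
  (f (f (h))) = f(1,) = 0
  (f (f (f (h)))) = f(0,) = 1


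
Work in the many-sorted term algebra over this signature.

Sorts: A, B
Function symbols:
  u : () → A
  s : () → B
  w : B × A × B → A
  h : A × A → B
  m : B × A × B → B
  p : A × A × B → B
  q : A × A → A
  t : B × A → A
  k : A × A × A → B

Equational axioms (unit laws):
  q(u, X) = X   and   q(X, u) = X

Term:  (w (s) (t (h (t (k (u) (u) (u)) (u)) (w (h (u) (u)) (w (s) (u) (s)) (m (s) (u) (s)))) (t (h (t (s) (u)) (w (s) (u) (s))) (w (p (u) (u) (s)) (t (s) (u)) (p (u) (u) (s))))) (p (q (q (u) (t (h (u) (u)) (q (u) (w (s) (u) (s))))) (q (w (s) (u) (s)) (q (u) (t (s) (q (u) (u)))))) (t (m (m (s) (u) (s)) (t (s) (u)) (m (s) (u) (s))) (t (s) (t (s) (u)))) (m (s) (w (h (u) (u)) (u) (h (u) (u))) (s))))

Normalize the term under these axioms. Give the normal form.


normal form = (w (s) (t (h (t (k (u) (u) (u)) (u)) (w (h (u) (u)) (w (s) (u) (s)) (m (s) (u) (s)))) (t (h (t (s) (u)) (w (s) (u) (s))) (w (p (u) (u) (s)) (t (s) (u)) (p (u) (u) (s))))) (p (q (t (h (u) (u)) (w (s) (u) (s))) (q (w (s) (u) (s)) (t (s) (u)))) (t (m (m (s) (u) (s)) (t (s) (u)) (m (s) (u) (s))) (t (s) (t (s) (u)))) (m (s) (w (h (u) (u)) (u) (h (u) (u))) (s))))

1. (w (s) (t (h (t (k (u) (u) (u)) (u)) (w (h (u) (u)) (w (s) (u) (s)) (m (s) (u) (s)))) (t (h (t (s) (u)) (w (s) (u) (s))) (w (p (u) (u) (s)) (t (s) (u)) (p (u) (u) (s))))) (p (q (q (u) (t (h (u) (u)) (q (u) (w (s) (u) (s))))) (q (w (s) (u) (s)) (q (u) (t (s) (q (u) (u)))))) (t (m (m (s) (u) (s)) (t (s) (u)) (m (s) (u) (s))) (t (s) (t (s) (u)))) (m (s) (w (h (u) (u)) (u) (h (u) (u))) (s))))  →  (w (s) (t (h (t (k (u) (u) (u)) (u)) (w (h (u) (u)) (w (s) (u) (s)) (m (s) (u) (s)))) (t (h (t (s) (u)) (w (s) (u) (s))) (w (p (u) (u) (s)) (t (s) (u)) (p (u) (u) (s))))) (p (q (t (h (u) (u)) (q (u) (w (s) (u) (s)))) (q (w (s) (u) (s)) (q (u) (t (s) (q (u) (u)))))) (t (m (m (s) (u) (s)) (t (s) (u)) (m (s) (u) (s))) (t (s) (t (s) (u)))) (m (s) (w (h (u) (u)) (u) (h (u) (u))) (s))))
2. (w (s) (t (h (t (k (u) (u) (u)) (u)) (w (h (u) (u)) (w (s) (u) (s)) (m (s) (u) (s)))) (t (h (t (s) (u)) (w (s) (u) (s))) (w (p (u) (u) (s)) (t (s) (u)) (p (u) (u) (s))))) (p (q (t (h (u) (u)) (q (u) (w (s) (u) (s)))) (q (w (s) (u) (s)) (q (u) (t (s) (q (u) (u)))))) (t (m (m (s) (u) (s)) (t (s) (u)) (m (s) (u) (s))) (t (s) (t (s) (u)))) (m (s) (w (h (u) (u)) (u) (h (u) (u))) (s))))  →  (w (s) (t (h (t (k (u) (u) (u)) (u)) (w (h (u) (u)) (w (s) (u) (s)) (m (s) (u) (s)))) (t (h (t (s) (u)) (w (s) (u) (s))) (w (p (u) (u) (s)) (t (s) (u)) (p (u) (u) (s))))) (p (q (t (h (u) (u)) (w (s) (u) (s))) (q (w (s) (u) (s)) (q (u) (t (s) (q (u) (u)))))) (t (m (m (s) (u) (s)) (t (s) (u)) (m (s) (u) (s))) (t (s) (t (s) (u)))) (m (s) (w (h (u) (u)) (u) (h (u) (u))) (s))))
3. (w (s) (t (h (t (k (u) (u) (u)) (u)) (w (h (u) (u)) (w (s) (u) (s)) (m (s) (u) (s)))) (t (h (t (s) (u)) (w (s) (u) (s))) (w (p (u) (u) (s)) (t (s) (u)) (p (u) (u) (s))))) (p (q (t (h (u) (u)) (w (s) (u) (s))) (q (w (s) (u) (s)) (q (u) (t (s) (q (u) (u)))))) (t (m (m (s) (u) (s)) (t (s) (u)) (m (s) (u) (s))) (t (s) (t (s) (u)))) (m (s) (w (h (u) (u)) (u) (h (u) (u))) (s))))  →  (w (s) (t (h (t (k (u) (u) (u)) (u)) (w (h (u) (u)) (w (s) (u) (s)) (m (s) (u) (s)))) (t (h (t (s) (u)) (w (s) (u) (s))) (w (p (u) (u) (s)) (t (s) (u)) (p (u) (u) (s))))) (p (q (t (h (u) (u)) (w (s) (u) (s))) (q (w (s) (u) (s)) (t (s) (q (u) (u))))) (t (m (m (s) (u) (s)) (t (s) (u)) (m (s) (u) (s))) (t (s) (t (s) (u)))) (m (s) (w (h (u) (u)) (u) (h (u) (u))) (s))))
4. (w (s) (t (h (t (k (u) (u) (u)) (u)) (w (h (u) (u)) (w (s) (u) (s)) (m (s) (u) (s)))) (t (h (t (s) (u)) (w (s) (u) (s))) (w (p (u) (u) (s)) (t (s) (u)) (p (u) (u) (s))))) (p (q (t (h (u) (u)) (w (s) (u) (s))) (q (w (s) (u) (s)) (t (s) (q (u) (u))))) (t (m (m (s) (u) (s)) (t (s) (u)) (m (s) (u) (s))) (t (s) (t (s) (u)))) (m (s) (w (h (u) (u)) (u) (h (u) (u))) (s))))  →  (w (s) (t (h (t (k (u) (u) (u)) (u)) (w (h (u) (u)) (w (s) (u) (s)) (m (s) (u) (s)))) (t (h (t (s) (u)) (w (s) (u) (s))) (w (p (u) (u) (s)) (t (s) (u)) (p (u) (u) (s))))) (p (q (t (h (u) (u)) (w (s) (u) (s))) (q (w (s) (u) (s)) (t (s) (u)))) (t (m (m (s) (u) (s)) (t (s) (u)) (m (s) (u) (s))) (t (s) (t (s) (u)))) (m (s) (w (h (u) (u)) (u) (h (u) (u))) (s))))
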